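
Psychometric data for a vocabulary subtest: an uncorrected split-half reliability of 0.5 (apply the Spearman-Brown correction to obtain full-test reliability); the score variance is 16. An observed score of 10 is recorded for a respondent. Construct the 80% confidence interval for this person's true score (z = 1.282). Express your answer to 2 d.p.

σ = 16^(1/2) = 4.00000
Full-length reliability (Spearman-Brown) = 2(0.5)/(1+0.5) ≈ 0.66667
The standard error of measurement is 4.00000·√(1 − 0.66667) ≈ 4.00000·0.57735 ≈ 2.30940.
1.282 · SEM ≈ 2.96065
80% CI: 10 ± 2.96065 = [7.03935, 12.96065]

[7.04, 12.96]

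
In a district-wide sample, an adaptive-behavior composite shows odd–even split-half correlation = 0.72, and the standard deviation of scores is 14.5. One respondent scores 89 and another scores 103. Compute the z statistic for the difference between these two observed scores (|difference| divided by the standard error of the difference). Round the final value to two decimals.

1.69

Full-length reliability (Spearman-Brown) = 2(0.72)/(1+0.72) ≈ 0.8372
SEM = 14.5000·√(1 − 0.8372) ≈ 5.8504
SE_diff = √2 · SEM ≈ 8.2737
z = 14 / 8.2737 ≈ 1.6921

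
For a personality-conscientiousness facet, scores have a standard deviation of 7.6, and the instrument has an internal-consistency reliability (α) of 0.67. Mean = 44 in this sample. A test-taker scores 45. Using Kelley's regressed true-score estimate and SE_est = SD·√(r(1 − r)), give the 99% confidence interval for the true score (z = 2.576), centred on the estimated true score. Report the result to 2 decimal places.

T̂ = 0.670(45) + 0.330(44) ≈ 44.670
SE_est = SD × √(r(1 − r)) = 7.600 × √0.221 ≈ 7.600 × 0.470 ≈ 3.574
99% CI: 44.670 ± 9.206 ≈ (35.464, 53.876)

[35.46, 53.88]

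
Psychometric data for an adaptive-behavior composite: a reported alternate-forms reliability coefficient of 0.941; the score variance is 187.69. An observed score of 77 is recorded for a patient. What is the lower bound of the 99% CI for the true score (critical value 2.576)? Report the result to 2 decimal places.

SD = √187.69 = 13.70000
SEM = 13.70000×√(1 − 0.94100) ≈ 3.32772
2.576 × SEM ≈ 8.57220
Lower limit = 77 − 8.57220 ≈ 68.42780

68.43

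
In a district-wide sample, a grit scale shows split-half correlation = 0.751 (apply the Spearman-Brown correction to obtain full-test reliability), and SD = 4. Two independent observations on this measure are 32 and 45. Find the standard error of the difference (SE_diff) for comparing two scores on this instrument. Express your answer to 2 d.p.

2.13

Full-length reliability (Spearman-Brown) = 2(0.751)/(1+0.751) ≈ 0.8578
SEM = 4.0000×√(1 − 0.8578) ≈ 1.5084
SE_diff = √2 × SEM ≈ 2.1332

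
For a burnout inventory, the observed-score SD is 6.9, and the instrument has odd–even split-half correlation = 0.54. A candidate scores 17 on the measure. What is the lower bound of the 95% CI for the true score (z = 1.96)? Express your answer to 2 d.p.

r_full = 2·0.54 / (1 + 0.54) ≈ 0.701
SEM = 6.900 × √(1 − 0.701) = 6.900 × √0.299 ≈ 6.900 × 0.547 ≈ 3.771
Margin = 1.96 × 3.771 ≈ 7.391
Lower bound: 17 − 7.391 = 9.609

9.61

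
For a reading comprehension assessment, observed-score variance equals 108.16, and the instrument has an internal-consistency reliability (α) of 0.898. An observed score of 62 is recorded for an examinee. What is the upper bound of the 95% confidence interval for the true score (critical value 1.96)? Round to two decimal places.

68.51

σ = 108.16^(1/2) = 10.400
The standard error of measurement is 10.400×√(1 − 0.898) ≈ 10.400×0.319 ≈ 3.321.
Margin = 1.96 × 3.321 ≈ 6.510
Upper bound: 62 + 6.510 = 68.510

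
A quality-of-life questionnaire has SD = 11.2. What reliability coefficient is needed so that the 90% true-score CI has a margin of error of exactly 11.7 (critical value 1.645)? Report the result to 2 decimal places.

Required SEM = 11.7 / 1.645 ≈ 7.1125
r = 1 − (SEM / SD)² = 1 − (7.1125 / 11.2)² ≈ 1 − 0.4033 ≈ 0.5967

0.60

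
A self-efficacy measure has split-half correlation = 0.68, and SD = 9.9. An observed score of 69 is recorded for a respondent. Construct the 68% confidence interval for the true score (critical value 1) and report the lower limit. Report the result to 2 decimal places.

64.68

r_full = 2·0.68 / (1 + 0.68) ≈ 0.8095
The standard error of measurement is 9.9000·√(1 − 0.8095) ≈ 9.9000·0.4364 ≈ 4.3207.
Half-width = 1·4.3207 ≈ 4.3207
Lower limit = 69 − 4.3207 ≈ 64.6793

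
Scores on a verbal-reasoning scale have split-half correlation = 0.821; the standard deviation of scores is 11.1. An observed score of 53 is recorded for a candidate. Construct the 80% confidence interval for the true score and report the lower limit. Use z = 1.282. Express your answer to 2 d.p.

48.54

Spearman-Brown: r = 2(0.821) / (1 + 0.821) = 1.642 / 1.821 ≈ 0.902
SEM = 11.100·√(1 − 0.902) ≈ 3.480
Half-width = 1.282·3.480 ≈ 4.462
Lower bound: 53 − 4.462 = 48.538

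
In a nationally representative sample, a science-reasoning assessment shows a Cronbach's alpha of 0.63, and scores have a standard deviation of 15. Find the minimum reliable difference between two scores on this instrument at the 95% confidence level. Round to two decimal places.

25.29

SEM = 15.0000 * √(1 − 0.6300) = 15.0000 * √0.3700 ≃ 15.0000 * 0.6083 ≃ 9.1241
SE_diff = SEM * √2 ≃ 9.1241 * 1.4142 ≃ 12.9035
Minimum reliable difference = 1.96 * SE_diff ≃ 1.96 * 12.9035 ≃ 25.2908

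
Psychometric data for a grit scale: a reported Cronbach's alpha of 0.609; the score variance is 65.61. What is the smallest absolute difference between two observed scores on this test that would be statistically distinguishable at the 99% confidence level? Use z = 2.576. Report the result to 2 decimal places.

SD = √65.61 ≈ 8.100
SEM = 8.100 · √(1 − 0.609) = 8.100 · √0.391 ≈ 8.100 · 0.625 ≈ 5.065
SE_diff = SEM · √2 ≈ 5.065 · 1.414 ≈ 7.163
Smallest detectable difference = 2.576·7.163 ≈ 18.452

18.45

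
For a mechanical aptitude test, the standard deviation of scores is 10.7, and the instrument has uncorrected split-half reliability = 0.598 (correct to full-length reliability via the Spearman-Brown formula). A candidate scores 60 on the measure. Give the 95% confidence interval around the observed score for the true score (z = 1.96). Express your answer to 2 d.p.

[49.48, 70.52]

Spearman-Brown: r = 2(0.598) / (1 + 0.598) = 1.1960 / 1.5980 ≈ 0.7484
The standard error of measurement is 10.7000*√(1 − 0.7484) ≈ 10.7000*0.5016 ≈ 5.3667.
Margin = 1.96 * 5.3667 ≈ 10.5188
95% CI: 60 ± 10.5188 = [49.4812, 70.5188]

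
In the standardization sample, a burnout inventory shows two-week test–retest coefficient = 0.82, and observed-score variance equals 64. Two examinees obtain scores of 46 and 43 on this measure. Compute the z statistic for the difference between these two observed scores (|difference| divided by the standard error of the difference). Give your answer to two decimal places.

0.63

SD = √64 = 8.00000
SEM = 8.00000 × √(1 − 0.82000) = 8.00000 × √0.18000 ≈ 8.00000 × 0.42426 ≈ 3.39411
Standard error of the difference = 3.39411·√2 ≈ 4.80000
z = |46 − 43| / 4.80000 = 3 / 4.80000 ≈ 0.62500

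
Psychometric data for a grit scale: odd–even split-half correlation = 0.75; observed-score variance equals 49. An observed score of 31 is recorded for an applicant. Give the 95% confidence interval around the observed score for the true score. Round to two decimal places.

[25.81, 36.19]

SD = √49 = 7.0000
Full-length reliability (Spearman-Brown) = 2(0.75)/(1+0.75) ≈ 0.8571
The standard error of measurement is 7.0000*√(1 − 0.8571) ≈ 7.0000*0.3780 ≈ 2.6458.
Half-width = 1.96*2.6458 ≈ 5.1857
95% CI: 31 ± 5.1857 = [25.8143, 36.1857]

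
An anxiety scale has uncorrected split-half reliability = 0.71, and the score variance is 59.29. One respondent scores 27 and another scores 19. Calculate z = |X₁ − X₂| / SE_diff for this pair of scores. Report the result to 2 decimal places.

σ = 59.29^(1/2) = 7.7000
Full-length reliability (Spearman-Brown) = 2(0.71)/(1+0.71) ≈ 0.8304
The standard error of measurement is 7.7000·√(1 − 0.8304) ≈ 7.7000·0.4118 ≈ 3.1710.
SE_diff = √2 · SEM ≈ 4.4844
z = 8 / 4.4844 ≈ 1.7840

1.78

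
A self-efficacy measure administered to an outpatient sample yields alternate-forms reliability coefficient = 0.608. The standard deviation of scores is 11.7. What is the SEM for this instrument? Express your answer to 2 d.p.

7.33

SEM = 11.70000 * √(1 − 0.60800) = 11.70000 * √0.39200 ≈ 11.70000 * 0.62610 ≈ 7.32536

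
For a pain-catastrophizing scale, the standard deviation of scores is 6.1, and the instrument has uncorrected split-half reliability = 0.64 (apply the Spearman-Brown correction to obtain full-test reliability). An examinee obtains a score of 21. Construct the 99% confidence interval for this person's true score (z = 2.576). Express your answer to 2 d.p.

[13.64, 28.36]

r_full = 2·0.64 / (1 + 0.64) ≈ 0.7805
SEM = 6.1000 · √(1 − 0.7805) = 6.1000 · √0.2195 ≈ 6.1000 · 0.4685 ≈ 2.8580
Margin = 2.576 · 2.8580 ≈ 7.3622
Interval: (13.6378, 28.3622)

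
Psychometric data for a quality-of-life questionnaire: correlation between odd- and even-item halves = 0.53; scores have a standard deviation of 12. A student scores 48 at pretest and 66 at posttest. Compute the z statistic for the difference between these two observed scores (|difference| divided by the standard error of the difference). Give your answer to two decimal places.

1.91

Spearman-Brown: r = 2(0.53) / (1 + 0.53) = 1.060 / 1.530 ≈ 0.693
SEM = 12.000 · √(1 − 0.693) = 12.000 · √0.307 ≈ 12.000 · 0.554 ≈ 6.651
SE_diff = SEM · √2 ≈ 6.651 · 1.414 ≈ 9.406
z = 18 / 9.406 ≈ 1.914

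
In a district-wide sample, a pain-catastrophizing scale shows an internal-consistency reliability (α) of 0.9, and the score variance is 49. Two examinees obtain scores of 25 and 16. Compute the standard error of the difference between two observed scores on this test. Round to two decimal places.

SD = √49 ≈ 7.0000
The standard error of measurement is 7.0000*√(1 − 0.9000) ≈ 7.0000*0.3162 ≈ 2.2136.
SE_diff = √2 * SEM ≈ 3.1305

3.13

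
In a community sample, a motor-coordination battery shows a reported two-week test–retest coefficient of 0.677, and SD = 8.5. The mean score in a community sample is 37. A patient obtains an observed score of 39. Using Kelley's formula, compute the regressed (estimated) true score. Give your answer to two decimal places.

Estimated true score = 0.6770·39 + (1 − 0.6770)·37 ≈ 38.3540

38.35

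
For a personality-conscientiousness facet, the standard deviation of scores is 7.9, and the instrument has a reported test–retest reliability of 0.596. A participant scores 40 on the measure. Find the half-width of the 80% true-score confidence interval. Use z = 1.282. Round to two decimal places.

6.44

SEM = 7.9000 × √(1 − 0.5960) = 7.9000 × √0.4040 ≈ 7.9000 × 0.6356 ≈ 5.0213
1.282 × SEM ≈ 6.4373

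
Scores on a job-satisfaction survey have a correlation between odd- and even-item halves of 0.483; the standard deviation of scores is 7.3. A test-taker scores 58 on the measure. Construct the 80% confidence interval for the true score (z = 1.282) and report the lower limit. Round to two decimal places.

r_full = 2·0.483 / (1 + 0.483) ≈ 0.65138
SEM = 7.30000 × √(1 − 0.65138) = 7.30000 × √0.34862 ≈ 7.30000 × 0.59044 ≈ 4.31020
Margin = 1.282 × 4.31020 ≈ 5.52568
Lower limit = 58 − 5.52568 ≈ 52.47432

52.47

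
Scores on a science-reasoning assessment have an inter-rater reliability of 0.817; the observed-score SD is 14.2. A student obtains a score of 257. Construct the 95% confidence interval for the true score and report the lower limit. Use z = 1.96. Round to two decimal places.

SEM = 14.200*√(1 − 0.817) ≈ 6.075
1.96 * SEM ≈ 11.906
Lower bound: 257 − 11.906 = 245.094

245.09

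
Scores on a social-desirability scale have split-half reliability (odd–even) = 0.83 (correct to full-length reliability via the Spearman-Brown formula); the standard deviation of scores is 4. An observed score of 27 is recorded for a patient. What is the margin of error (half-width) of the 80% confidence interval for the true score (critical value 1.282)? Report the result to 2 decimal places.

1.56

r_full = 2·0.83 / (1 + 0.83) ≈ 0.9071
SEM = 4.0000×√(1 − 0.9071) ≈ 1.2192
Margin = 1.282 × 1.2192 ≈ 1.5630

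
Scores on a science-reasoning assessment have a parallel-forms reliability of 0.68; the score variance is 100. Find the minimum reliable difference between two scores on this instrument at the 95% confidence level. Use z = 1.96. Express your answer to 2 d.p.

15.68

SD = √100 ≃ 10.0000
The standard error of measurement is 10.0000·√(1 − 0.6800) ≃ 10.0000·0.5657 ≃ 5.6569.
SE_diff = √2 · SEM ≃ 8.0000
Smallest detectable difference = 1.96·8.0000 ≃ 15.6800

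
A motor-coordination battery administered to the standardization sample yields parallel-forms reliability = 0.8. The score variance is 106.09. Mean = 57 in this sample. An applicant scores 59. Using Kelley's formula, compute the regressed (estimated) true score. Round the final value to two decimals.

Estimated true score = 0.800*59 + (1 − 0.800)*57 ≈ 58.600

58.60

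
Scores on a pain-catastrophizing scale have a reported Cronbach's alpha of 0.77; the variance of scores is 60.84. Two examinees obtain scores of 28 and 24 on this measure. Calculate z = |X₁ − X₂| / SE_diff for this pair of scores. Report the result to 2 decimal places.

SD = √60.84 ≈ 7.80000
SEM = 7.80000·√(1 − 0.77000) ≈ 3.74075
SE_diff = √2 · SEM ≈ 5.29022
z = 4 / 5.29022 ≈ 0.75611

0.76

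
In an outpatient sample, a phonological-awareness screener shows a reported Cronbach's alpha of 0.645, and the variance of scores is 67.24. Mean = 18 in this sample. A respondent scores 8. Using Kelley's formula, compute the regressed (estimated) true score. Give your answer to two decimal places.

11.55

T̂ = 0.645(8) + 0.355(18) ≈ 11.550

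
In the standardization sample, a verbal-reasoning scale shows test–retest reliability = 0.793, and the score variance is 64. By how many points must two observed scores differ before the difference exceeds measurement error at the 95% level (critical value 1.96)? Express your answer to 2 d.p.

10.09

SD = √64 ≃ 8.000
The standard error of measurement is 8.000·√(1 − 0.793) ≃ 8.000·0.455 ≃ 3.640.
SE_diff = √2 · SEM ≃ 5.147
Smallest detectable difference = 1.96·5.147 ≃ 10.089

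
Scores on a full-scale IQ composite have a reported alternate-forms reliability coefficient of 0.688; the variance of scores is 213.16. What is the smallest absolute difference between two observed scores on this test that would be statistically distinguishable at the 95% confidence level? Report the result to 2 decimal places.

22.60

σ = 213.16^(1/2) = 14.6000
SEM = 14.6000×√(1 − 0.6880) ≈ 8.1551
SE_diff = SEM × √2 ≈ 8.1551 × 1.4142 ≈ 11.5331
Minimum reliable difference = 1.96 × SE_diff ≈ 1.96 × 11.5331 ≈ 22.6048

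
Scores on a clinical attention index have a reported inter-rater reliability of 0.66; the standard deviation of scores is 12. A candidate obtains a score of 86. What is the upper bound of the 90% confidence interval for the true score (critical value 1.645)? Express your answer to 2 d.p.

SEM = 12.000 · √(1 − 0.660) = 12.000 · √0.340 ≃ 12.000 · 0.583 ≃ 6.997
Margin = 1.645 · 6.997 ≃ 11.510
Upper limit = 86 + 11.510 ≃ 97.510

97.51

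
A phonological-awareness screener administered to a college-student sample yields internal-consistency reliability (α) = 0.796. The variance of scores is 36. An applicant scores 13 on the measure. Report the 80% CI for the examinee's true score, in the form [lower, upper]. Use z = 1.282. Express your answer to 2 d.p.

[9.53, 16.47]

SD = √36 ≈ 6.000
The standard error of measurement is 6.000·√(1 − 0.796) ≈ 6.000·0.452 ≈ 2.710.
Half-width = 1.282·2.710 ≈ 3.474
80% CI: 13 ± 3.474 = [9.526, 16.474]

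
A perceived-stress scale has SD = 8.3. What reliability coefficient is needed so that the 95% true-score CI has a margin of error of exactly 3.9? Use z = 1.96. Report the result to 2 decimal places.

SEM needed = half-width / z = 3.9/1.96 ≃ 1.990
r = 1 − (1.990/8.3)² ≃ 1 − 0.057 ≃ 0.943

0.94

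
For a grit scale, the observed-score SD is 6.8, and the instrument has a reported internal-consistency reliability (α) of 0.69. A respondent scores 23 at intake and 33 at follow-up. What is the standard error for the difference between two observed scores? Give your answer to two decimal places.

5.35

SEM = 6.800 · √(1 − 0.690) = 6.800 · √0.310 ≈ 6.800 · 0.557 ≈ 3.786
Standard error of the difference = 3.786·√2 ≈ 5.354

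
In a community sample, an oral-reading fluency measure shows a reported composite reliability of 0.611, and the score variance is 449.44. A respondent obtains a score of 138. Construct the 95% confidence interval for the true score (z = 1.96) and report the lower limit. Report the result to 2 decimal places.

SD = √449.44 = 21.2000
SEM = 21.2000 * √(1 − 0.6110) = 21.2000 * √0.3890 ≈ 21.2000 * 0.6237 ≈ 13.2224
1.96 * SEM ≈ 25.9159
Lower bound: 138 − 25.9159 = 112.0841

112.08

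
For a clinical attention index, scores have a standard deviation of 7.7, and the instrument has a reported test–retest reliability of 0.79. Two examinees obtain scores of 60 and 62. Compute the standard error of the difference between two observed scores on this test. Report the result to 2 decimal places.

SEM = 7.70000 × √(1 − 0.79000) = 7.70000 × √0.21000 ≈ 7.70000 × 0.45826 ≈ 3.52858
SE_diff = √2 × SEM ≈ 4.99017

4.99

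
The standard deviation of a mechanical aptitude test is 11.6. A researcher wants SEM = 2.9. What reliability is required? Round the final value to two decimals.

r = 1 − (SEM / SD)² = 1 − (2.900 / 11.6)² ≈ 1 − 0.062 ≈ 0.938

0.94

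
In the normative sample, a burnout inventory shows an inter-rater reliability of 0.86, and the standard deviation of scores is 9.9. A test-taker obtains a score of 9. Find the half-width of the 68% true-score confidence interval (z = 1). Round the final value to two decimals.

3.70

SEM = 9.90000 · √(1 − 0.86000) = 9.90000 · √0.14000 ≃ 9.90000 · 0.37417 ≃ 3.70424
Margin = 1 · 3.70424 ≃ 3.70424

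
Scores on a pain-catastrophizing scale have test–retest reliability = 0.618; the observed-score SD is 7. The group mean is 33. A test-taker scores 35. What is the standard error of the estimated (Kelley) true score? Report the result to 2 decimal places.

SE_est = SD * √(r(1 − r)) = 7.00000 * √0.23608 ≈ 7.00000 * 0.48588 ≈ 3.40114

3.40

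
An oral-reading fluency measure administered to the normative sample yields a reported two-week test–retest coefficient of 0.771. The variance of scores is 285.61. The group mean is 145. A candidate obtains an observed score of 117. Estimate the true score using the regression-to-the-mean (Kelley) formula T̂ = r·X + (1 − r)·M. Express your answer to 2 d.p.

T̂ = r·X + (1 − r)·M = 0.771·117 + 0.229·145 = 90.207 + 33.205 ≈ 123.412

123.41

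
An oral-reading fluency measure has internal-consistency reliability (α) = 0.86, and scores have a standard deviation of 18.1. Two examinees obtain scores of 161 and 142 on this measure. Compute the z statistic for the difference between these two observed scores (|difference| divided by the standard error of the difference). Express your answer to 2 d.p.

1.98

SEM = 18.10000*√(1 − 0.86000) ≈ 6.77240
SE_diff = SEM * √2 ≈ 6.77240 * 1.41421 ≈ 9.57762
z = 19 / 9.57762 ≈ 1.98379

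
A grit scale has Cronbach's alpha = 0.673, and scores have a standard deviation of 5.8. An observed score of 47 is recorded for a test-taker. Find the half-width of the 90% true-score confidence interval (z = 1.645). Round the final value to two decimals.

SEM = 5.8000·√(1 − 0.6730) ≈ 3.3167
1.645 · SEM ≈ 5.4559

5.46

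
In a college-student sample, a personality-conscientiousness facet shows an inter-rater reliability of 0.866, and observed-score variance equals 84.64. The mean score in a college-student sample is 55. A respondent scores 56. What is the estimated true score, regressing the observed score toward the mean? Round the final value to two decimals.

T̂ = 0.866(56) + 0.134(55) ≈ 55.866

55.87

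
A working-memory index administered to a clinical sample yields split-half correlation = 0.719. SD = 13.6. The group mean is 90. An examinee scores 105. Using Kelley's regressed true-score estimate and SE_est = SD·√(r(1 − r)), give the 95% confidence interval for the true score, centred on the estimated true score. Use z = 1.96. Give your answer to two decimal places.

[92.69, 112.41]

Spearman-Brown: r = 2(0.719) / (1 + 0.719) = 1.4380 / 1.7190 ≈ 0.8365
T̂ = 0.8365(105) + 0.1635(90) ≈ 102.5480
SE_est = 13.6000×√(0.8365×0.1635) ≈ 5.0292
CI = 102.5480 ± 1.96 × 5.0292 → [92.6908, 112.4052]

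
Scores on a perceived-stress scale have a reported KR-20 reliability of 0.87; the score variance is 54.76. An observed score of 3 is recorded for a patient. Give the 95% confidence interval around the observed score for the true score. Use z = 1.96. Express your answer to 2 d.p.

[-2.23, 8.23]

SD = √54.76 = 7.40000
SEM = 7.40000 * √(1 − 0.87000) = 7.40000 * √0.13000 ≈ 7.40000 * 0.36056 ≈ 2.66811
1.96 * SEM ≈ 5.22949
95% CI: 3 ± 5.22949 = [-2.22949, 8.22949]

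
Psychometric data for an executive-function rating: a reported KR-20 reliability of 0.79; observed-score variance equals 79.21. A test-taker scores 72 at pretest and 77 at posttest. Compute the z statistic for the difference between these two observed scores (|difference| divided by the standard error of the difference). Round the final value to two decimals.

0.87

SD = √79.21 = 8.90000
SEM = 8.90000 · √(1 − 0.79000) = 8.90000 · √0.21000 ≈ 8.90000 · 0.45826 ≈ 4.07849
SE_diff = SEM · √2 ≈ 4.07849 · 1.41421 ≈ 5.76786
z = |72 − 77| / 5.76786 = 5 / 5.76786 ≈ 0.86687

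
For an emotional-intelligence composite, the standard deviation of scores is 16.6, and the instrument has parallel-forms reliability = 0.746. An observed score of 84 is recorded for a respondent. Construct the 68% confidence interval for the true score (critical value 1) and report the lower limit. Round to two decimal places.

The standard error of measurement is 16.60000*√(1 − 0.74600) ≈ 16.60000*0.50398 ≈ 8.36614.
Margin = 1 * 8.36614 ≈ 8.36614
Lower bound: 84 − 8.36614 = 75.63386

75.63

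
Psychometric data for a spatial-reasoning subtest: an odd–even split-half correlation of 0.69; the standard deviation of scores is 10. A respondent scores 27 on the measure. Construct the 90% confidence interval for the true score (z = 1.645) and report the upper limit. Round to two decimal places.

Full-length reliability (Spearman-Brown) = 2(0.69)/(1+0.69) ≈ 0.81657
SEM = 10.00000 * √(1 − 0.81657) = 10.00000 * √0.18343 ≈ 10.00000 * 0.42829 ≈ 4.28290
Half-width = 1.645*4.28290 ≈ 7.04536
Upper bound: 27 + 7.04536 = 34.04536

34.05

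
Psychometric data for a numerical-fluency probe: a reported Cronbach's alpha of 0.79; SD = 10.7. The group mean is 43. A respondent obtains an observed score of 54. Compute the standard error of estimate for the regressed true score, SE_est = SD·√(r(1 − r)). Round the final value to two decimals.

SE_est = SD · √(r(1 − r)) = 10.70000 · √0.16590 ≈ 10.70000 · 0.40731 ≈ 4.35820

4.36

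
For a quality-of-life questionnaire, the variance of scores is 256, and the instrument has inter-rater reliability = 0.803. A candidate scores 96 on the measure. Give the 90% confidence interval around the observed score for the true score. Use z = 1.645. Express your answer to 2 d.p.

SD = √256 ≈ 16.0000
SEM = 16.0000 × √(1 − 0.8030) = 16.0000 × √0.1970 ≈ 16.0000 × 0.4438 ≈ 7.1015
Half-width = 1.645×7.1015 ≈ 11.6820
Interval: (84.3180, 107.6820)

[84.32, 107.68]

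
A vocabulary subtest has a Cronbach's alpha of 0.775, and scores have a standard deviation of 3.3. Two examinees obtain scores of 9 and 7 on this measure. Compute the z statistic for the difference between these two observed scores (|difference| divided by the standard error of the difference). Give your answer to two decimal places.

0.90

SEM = 3.300×√(1 − 0.775) ≃ 1.565
SE_diff = √2 × SEM ≃ 2.214
z = 2 / 2.214 ≃ 0.903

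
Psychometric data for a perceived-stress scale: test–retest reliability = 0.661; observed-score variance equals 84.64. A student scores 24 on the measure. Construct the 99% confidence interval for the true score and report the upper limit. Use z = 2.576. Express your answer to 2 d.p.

37.80

σ = 84.64^(1/2) = 9.2000
SEM = 9.2000 * √(1 − 0.6610) = 9.2000 * √0.3390 ≈ 9.2000 * 0.5822 ≈ 5.3566
Half-width = 2.576*5.3566 ≈ 13.7986
Upper limit = 24 + 13.7986 ≈ 37.7986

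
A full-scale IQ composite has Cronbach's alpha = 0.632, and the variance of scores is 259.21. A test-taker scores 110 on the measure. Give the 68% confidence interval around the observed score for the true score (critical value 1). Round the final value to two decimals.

[100.23, 119.77]

SD = √259.21 = 16.1000
The standard error of measurement is 16.1000×√(1 − 0.6320) ≈ 16.1000×0.6066 ≈ 9.7667.
1 × SEM ≈ 9.7667
CI = 110 ± 9.7667 → [100.2333, 119.7667]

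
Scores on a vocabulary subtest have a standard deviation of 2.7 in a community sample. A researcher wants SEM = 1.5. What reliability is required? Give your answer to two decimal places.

Required reliability = 1 − (SEM/SD)² = 1 − 0.309 ≈ 0.691

0.69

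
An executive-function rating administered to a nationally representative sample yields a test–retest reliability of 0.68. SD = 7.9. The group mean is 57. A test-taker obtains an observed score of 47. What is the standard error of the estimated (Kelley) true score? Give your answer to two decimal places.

SE_est = 7.9000·√(0.6800·0.3200) ≃ 3.6852

3.69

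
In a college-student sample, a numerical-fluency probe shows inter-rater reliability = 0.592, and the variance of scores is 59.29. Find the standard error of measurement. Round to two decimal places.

4.92

SD = √59.29 = 7.7000
SEM = 7.7000 * √(1 − 0.5920) = 7.7000 * √0.4080 ≈ 7.7000 * 0.6387 ≈ 4.9184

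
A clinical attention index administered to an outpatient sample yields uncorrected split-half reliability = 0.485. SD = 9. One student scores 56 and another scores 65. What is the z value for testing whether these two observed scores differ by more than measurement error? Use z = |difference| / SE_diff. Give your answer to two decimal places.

1.20

Spearman-Brown: r = 2(0.485) / (1 + 0.485) = 0.9700 / 1.4850 ≈ 0.6532
SEM = 9.0000*√(1 − 0.6532) ≈ 5.3001
Standard error of the difference = 5.3001·√2 ≈ 7.4955
z = |56 − 65| / 7.4955 = 9 / 7.4955 ≈ 1.2007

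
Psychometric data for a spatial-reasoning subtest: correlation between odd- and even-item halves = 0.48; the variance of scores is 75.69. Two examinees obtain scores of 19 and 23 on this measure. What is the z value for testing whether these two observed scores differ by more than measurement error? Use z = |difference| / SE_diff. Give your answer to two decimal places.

0.55

σ = 75.69^(1/2) = 8.7000
Full-length reliability (Spearman-Brown) = 2(0.48)/(1+0.48) ≈ 0.6486
SEM = 8.7000*√(1 − 0.6486) ≈ 5.1569
Standard error of the difference = 5.1569·√2 ≈ 7.2930
z = 4 / 7.2930 ≈ 0.5485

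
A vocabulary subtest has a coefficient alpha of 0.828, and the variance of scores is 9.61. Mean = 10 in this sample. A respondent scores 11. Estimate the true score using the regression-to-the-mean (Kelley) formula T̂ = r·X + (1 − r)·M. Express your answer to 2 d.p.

10.83

T̂ = r·X + (1 − r)·M = 0.8280·11 + 0.1720·10 = 9.1080 + 1.7200 ≈ 10.8280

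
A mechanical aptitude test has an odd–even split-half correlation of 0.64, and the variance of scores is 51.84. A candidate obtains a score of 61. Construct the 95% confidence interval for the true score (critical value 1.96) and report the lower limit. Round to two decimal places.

54.39

σ = 51.84^(1/2) = 7.200
Spearman-Brown: r = 2(0.64) / (1 + 0.64) = 1.280 / 1.640 ≈ 0.780
SEM = 7.200 · √(1 − 0.780) = 7.200 · √0.220 ≈ 7.200 · 0.469 ≈ 3.373
Margin = 1.96 · 3.373 ≈ 6.612
Lower limit = 61 − 6.612 ≈ 54.388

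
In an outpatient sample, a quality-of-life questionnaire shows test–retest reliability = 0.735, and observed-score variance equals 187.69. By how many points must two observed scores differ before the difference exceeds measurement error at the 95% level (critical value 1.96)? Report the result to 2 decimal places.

19.55

SD = √187.69 ≈ 13.700
SEM = 13.700×√(1 − 0.735) ≈ 7.053
SE_diff = √2 × SEM ≈ 9.974
Smallest detectable difference = 1.96×9.974 ≈ 19.549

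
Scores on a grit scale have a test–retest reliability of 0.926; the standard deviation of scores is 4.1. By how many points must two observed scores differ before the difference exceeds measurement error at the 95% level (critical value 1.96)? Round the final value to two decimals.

The standard error of measurement is 4.1000*√(1 − 0.9260) ≈ 4.1000*0.2720 ≈ 1.1153.
Standard error of the difference = 1.1153·√2 ≈ 1.5773
Minimum reliable difference = 1.96 * SE_diff ≈ 1.96 * 1.5773 ≈ 3.0915

3.09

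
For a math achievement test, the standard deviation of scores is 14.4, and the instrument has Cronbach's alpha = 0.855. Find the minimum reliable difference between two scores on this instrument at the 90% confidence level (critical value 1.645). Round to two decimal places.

12.76

SEM = 14.4000*√(1 − 0.8550) ≃ 5.4834
SE_diff = √2 * SEM ≃ 7.7546
Smallest detectable difference = 1.645*7.7546 ≃ 12.7564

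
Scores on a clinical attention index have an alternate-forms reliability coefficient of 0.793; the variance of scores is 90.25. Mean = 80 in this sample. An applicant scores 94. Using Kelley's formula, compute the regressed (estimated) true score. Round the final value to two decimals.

91.10

T̂ = r·X + (1 − r)·M = 0.793×94 + 0.207×80 = 74.542 + 16.560 ≈ 91.102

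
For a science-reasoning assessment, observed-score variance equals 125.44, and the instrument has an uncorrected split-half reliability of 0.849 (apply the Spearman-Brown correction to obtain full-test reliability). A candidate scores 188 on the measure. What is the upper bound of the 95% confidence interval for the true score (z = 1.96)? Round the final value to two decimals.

194.27

SD = √125.44 ≃ 11.200
Full-length reliability (Spearman-Brown) = 2(0.849)/(1+0.849) ≃ 0.918
SEM = 11.200 · √(1 − 0.918) = 11.200 · √0.082 ≃ 11.200 · 0.286 ≃ 3.201
Half-width = 1.96·3.201 ≃ 6.273
Upper limit = 188 + 6.273 ≃ 194.273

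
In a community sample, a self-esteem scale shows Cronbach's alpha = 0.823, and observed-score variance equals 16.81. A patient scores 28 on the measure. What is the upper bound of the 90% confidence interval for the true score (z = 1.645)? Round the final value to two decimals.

SD = √16.81 = 4.1000
The standard error of measurement is 4.1000·√(1 − 0.8230) ≃ 4.1000·0.4207 ≃ 1.7249.
Half-width = 1.645·1.7249 ≃ 2.8375
Upper limit = 28 + 2.8375 ≃ 30.8375

30.84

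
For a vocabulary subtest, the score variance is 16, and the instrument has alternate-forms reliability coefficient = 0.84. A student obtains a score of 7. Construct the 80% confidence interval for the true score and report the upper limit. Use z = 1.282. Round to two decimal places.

SD = √16 ≃ 4.000
The standard error of measurement is 4.000*√(1 − 0.840) ≃ 4.000*0.400 ≃ 1.600.
1.282 * SEM ≃ 2.051
Upper limit = 7 + 2.051 ≃ 9.051

9.05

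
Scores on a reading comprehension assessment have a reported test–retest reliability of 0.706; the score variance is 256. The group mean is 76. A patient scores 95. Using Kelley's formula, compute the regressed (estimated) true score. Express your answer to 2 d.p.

T̂ = 0.7060(95) + 0.2940(76) ≃ 89.4140

89.41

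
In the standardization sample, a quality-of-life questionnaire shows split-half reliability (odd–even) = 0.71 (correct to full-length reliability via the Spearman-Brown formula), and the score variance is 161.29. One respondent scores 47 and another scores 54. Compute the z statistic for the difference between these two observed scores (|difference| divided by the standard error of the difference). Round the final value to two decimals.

SD = √161.29 = 12.7000
Full-length reliability (Spearman-Brown) = 2(0.71)/(1+0.71) ≈ 0.8304
SEM = 12.7000 · √(1 − 0.8304) = 12.7000 · √0.1696 ≈ 12.7000 · 0.4118 ≈ 5.2300
SE_diff = SEM · √2 ≈ 5.2300 · 1.4142 ≈ 7.3964
z = 7 / 7.3964 ≈ 0.9464

0.95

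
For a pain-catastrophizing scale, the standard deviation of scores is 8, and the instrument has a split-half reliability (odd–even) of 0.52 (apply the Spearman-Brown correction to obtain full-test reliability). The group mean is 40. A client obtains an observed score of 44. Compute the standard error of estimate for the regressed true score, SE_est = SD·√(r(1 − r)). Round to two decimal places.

3.72

Full-length reliability (Spearman-Brown) = 2(0.52)/(1+0.52) ≈ 0.6842
SE_est = SD · √(r(1 − r)) = 8.0000 · √0.2161 ≈ 8.0000 · 0.4648 ≈ 3.7186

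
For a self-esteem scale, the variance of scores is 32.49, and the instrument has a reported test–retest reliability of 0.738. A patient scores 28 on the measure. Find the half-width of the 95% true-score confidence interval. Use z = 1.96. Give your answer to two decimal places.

SD = √32.49 = 5.70000
SEM = 5.70000*√(1 − 0.73800) ≈ 2.91760
Half-width = 1.96*2.91760 ≈ 5.71849

5.72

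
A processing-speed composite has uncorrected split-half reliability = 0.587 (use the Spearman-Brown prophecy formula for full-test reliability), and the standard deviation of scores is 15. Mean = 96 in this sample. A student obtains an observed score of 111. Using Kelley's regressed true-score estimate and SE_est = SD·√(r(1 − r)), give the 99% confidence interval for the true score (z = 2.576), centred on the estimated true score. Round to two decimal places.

Full-length reliability (Spearman-Brown) = 2(0.587)/(1+0.587) ≈ 0.740
T̂ = r·X + (1 − r)·M = 0.740·111 + 0.260·96 ≈ 82.113 + 24.983 ≈ 107.096
SE_est = SD · √(r(1 − r)) = 15.000 · √0.193 ≈ 15.000 · 0.439 ≈ 6.581
CI = 107.096 ± 2.576 · 6.581 → [90.143, 124.050]

[90.14, 124.05]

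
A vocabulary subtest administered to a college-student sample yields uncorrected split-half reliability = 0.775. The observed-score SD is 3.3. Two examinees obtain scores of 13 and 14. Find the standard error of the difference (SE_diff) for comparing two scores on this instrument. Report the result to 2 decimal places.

r_full = 2·0.775 / (1 + 0.775) ≃ 0.8732
SEM = 3.3000 × √(1 − 0.8732) = 3.3000 × √0.1268 ≃ 3.3000 × 0.3560 ≃ 1.1749
Standard error of the difference = 1.1749·√2 ≃ 1.6616

1.66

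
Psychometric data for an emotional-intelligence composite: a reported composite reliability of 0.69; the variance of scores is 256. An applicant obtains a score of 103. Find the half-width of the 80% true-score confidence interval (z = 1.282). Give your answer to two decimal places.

SD = √256 = 16.0000
SEM = 16.0000 × √(1 − 0.6900) = 16.0000 × √0.3100 ≈ 16.0000 × 0.5568 ≈ 8.9084
Margin = 1.282 × 8.9084 ≈ 11.4206

11.42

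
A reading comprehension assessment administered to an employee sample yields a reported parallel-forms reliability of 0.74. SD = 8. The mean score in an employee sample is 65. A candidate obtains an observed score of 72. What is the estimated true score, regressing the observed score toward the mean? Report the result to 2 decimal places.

T̂ = r·X + (1 − r)·M = 0.740*72 + 0.260*65 = 53.280 + 16.900 ≈ 70.180

70.18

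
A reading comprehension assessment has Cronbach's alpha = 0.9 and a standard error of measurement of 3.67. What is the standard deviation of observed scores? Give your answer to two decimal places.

σ = SEM·(1 − r)^(−1/2) ≈ 3.67·3.16228 ≈ 11.60556

11.61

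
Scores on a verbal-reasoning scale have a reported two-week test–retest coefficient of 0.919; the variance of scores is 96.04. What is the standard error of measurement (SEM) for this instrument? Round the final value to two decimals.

σ = 96.04^(1/2) = 9.800
SEM = 9.800 * √(1 − 0.919) = 9.800 * √0.081 ≈ 9.800 * 0.285 ≈ 2.789

2.79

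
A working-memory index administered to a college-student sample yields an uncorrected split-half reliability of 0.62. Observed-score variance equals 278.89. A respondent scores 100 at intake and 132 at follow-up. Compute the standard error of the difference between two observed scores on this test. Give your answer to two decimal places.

11.44

SD = √278.89 ≈ 16.700
Full-length reliability (Spearman-Brown) = 2(0.62)/(1+0.62) ≈ 0.765
SEM = 16.700 * √(1 − 0.765) = 16.700 * √0.235 ≈ 16.700 * 0.484 ≈ 8.088
SE_diff = √2 * SEM ≈ 11.438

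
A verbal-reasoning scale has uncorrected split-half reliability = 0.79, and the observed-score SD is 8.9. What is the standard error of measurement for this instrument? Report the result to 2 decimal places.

3.05

Full-length reliability (Spearman-Brown) = 2(0.79)/(1+0.79) ≃ 0.883
SEM = 8.900×√(1 − 0.883) ≃ 3.048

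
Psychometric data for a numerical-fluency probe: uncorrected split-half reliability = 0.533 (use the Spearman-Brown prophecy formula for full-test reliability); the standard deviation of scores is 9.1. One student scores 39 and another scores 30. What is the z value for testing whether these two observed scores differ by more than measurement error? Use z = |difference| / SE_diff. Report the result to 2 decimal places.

1.27

Full-length reliability (Spearman-Brown) = 2(0.533)/(1+0.533) ≈ 0.6954
SEM = 9.1000×√(1 − 0.6954) ≈ 5.0226
SE_diff = √2 × SEM ≈ 7.1030
z = |39 − 30| / 7.1030 = 9 / 7.1030 ≈ 1.2671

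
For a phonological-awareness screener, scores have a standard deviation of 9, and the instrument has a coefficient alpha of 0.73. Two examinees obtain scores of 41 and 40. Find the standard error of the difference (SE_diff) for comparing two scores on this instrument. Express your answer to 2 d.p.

The standard error of measurement is 9.000×√(1 − 0.730) ≈ 9.000×0.520 ≈ 4.677.
SE_diff = √2 × SEM ≈ 6.614

6.61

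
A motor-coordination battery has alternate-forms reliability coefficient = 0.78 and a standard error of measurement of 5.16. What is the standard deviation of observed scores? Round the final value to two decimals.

SD = SEM / √(1 − r) = 5.16 / √0.220 ≃ 5.16 / 0.469 ≃ 11.001

11.00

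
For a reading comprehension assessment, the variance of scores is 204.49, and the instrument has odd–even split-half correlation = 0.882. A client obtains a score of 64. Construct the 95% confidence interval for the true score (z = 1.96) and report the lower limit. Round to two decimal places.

56.98

σ = 204.49^(1/2) = 14.300
Spearman-Brown: r = 2(0.882) / (1 + 0.882) = 1.764 / 1.882 ≈ 0.937
SEM = 14.300 × √(1 − 0.937) = 14.300 × √0.063 ≈ 14.300 × 0.250 ≈ 3.581
Half-width = 1.96×3.581 ≈ 7.018
Lower bound: 64 − 7.018 = 56.982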